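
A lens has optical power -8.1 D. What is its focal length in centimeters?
f = 1/P = -12.35 cm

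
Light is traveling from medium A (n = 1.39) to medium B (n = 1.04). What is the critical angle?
θc = arcsin(n₂/n₁) = 48.43°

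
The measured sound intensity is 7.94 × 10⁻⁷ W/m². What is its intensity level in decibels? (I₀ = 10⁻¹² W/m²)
β = 10·log₁₀(I/I₀) = 59 dB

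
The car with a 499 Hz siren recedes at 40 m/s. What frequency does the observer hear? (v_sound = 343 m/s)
f_obs = f·v/(v + v_s) = 446.9 Hz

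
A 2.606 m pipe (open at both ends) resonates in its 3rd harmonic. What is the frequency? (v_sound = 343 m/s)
fₙ = nv/(2L) = 197.4 Hz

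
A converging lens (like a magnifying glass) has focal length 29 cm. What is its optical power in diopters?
P = 1/f = 3.448 D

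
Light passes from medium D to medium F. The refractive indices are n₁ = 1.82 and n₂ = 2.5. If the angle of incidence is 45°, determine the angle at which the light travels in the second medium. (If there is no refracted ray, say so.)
sin θ₂ = (n₁/n₂)·sin θ₁ = 0.5148 → θ₂ = 30.98°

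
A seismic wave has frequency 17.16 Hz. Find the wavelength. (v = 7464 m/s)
λ = v/f = 435 m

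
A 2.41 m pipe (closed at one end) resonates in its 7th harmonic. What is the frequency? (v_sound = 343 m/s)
fₙ = nv/(4L) = 249.1 Hz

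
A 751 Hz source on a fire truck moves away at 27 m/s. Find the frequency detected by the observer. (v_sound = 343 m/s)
f_obs = f·v/(v + v_s) = 696.2 Hz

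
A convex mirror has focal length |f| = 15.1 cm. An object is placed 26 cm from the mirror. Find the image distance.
f = −15.1 cm (convex); 1/di = 1/f − 1/do → di = -9.552 cm (virtual image, behind mirror)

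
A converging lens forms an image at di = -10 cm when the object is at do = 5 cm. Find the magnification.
M = −di/do = 2 (upright image)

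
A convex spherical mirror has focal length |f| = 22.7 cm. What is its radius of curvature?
R = 2|f| = 45.4 cm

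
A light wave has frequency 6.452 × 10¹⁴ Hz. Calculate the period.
T = 1/f = 1.550 × 10⁻¹⁵ s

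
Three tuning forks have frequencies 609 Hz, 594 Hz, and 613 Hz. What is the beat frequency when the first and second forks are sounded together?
15 Hz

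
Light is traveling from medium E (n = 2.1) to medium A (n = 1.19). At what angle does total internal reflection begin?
θc = arcsin(n₂/n₁) = 34.52°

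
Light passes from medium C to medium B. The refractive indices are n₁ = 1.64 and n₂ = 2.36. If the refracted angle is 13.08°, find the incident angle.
sin θ₁ = (n₂/n₁)·sin θ₂ → θ₁ = 19.01°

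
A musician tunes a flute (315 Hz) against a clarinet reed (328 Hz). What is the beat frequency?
13 Hz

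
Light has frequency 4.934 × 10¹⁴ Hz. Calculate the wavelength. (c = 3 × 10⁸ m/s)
λ = c/f = 608 nm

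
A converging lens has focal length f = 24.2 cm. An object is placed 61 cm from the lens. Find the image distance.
1/di = 1/f − 1/do → di = 40.11 cm (real image)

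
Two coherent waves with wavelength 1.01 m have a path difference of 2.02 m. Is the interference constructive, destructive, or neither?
constructive — path difference = 2λ, a whole number of wavelengths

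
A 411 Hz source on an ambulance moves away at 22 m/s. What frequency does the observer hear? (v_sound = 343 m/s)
f_obs = f·v/(v + v_s) = 386.2 Hz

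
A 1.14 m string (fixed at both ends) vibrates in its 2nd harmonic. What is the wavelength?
λₙ = 2L/n = 1.14 m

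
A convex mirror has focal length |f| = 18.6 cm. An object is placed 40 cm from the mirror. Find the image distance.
f = −18.6 cm (convex); 1/di = 1/f − 1/do → di = -12.7 cm (virtual image, behind mirror)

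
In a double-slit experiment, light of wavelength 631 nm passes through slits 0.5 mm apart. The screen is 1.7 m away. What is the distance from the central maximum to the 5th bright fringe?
y = mλL/d = 10.73 mm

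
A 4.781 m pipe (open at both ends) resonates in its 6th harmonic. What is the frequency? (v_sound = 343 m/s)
fₙ = nv/(2L) = 215.2 Hz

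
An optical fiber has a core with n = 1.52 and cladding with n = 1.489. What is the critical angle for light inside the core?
θc = arcsin(n_cladding/n_core) = 78.41°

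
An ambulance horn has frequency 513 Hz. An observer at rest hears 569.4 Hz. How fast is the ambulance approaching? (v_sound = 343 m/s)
v_s = v·(1 − f/f_obs) = 33.97 m/s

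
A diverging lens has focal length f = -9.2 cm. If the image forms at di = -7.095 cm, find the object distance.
1/do = 1/f − 1/di → do = 31.01 cm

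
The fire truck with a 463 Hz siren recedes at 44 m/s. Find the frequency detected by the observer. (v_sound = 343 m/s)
f_obs = f·v/(v + v_s) = 410.4 Hz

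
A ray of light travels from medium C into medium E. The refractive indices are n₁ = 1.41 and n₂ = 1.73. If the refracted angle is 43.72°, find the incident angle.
sin θ₁ = (n₂/n₁)·sin θ₂ → θ₁ = 57.99°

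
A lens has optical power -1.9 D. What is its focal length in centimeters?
f = 1/P = -52.63 cm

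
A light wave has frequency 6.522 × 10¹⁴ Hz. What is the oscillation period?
T = 1/f = 1.533 × 10⁻¹⁵ s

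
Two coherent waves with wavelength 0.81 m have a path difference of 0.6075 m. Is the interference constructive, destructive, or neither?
neither (partial) — path difference = 0.75λ, neither a whole number of wavelengths nor an odd multiple of λ/2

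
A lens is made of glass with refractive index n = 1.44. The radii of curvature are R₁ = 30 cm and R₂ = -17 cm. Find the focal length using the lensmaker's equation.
1/f = (n − 1)(1/R₁ − 1/R₂) → f = 24.66 cm (converging lens)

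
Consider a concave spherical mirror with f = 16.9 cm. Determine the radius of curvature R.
R = 2|f| = 33.8 cm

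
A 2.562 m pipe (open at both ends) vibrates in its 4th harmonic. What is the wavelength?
λₙ = 2L/n = 1.281 m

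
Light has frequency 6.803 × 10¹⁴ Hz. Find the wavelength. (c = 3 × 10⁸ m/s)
λ = c/f = 441 nm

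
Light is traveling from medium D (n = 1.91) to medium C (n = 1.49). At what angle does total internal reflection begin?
θc = arcsin(n₂/n₁) = 51.27°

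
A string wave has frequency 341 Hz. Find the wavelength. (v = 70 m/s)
λ = v/f = 0.2053 m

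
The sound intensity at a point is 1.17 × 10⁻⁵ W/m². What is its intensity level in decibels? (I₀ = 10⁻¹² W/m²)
β = 10·log₁₀(I/I₀) = 70.68 dB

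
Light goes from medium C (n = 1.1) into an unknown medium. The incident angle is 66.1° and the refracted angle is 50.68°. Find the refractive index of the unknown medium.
n₂ = n₁·sin θ₁ / sin θ₂ = 1.3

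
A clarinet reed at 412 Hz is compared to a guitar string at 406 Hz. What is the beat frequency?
6 Hz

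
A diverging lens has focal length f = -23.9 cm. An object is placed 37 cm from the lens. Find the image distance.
1/di = 1/f − 1/do → di = -14.52 cm (virtual image)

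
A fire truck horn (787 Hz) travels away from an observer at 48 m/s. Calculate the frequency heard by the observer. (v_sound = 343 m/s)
f_obs = f·v/(v + v_s) = 690.4 Hz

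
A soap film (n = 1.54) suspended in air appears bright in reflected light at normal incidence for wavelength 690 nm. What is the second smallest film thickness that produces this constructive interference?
2nt = (m − ½)λ with m = 2 → t = (m − ½)λ/(2n) = 336 nm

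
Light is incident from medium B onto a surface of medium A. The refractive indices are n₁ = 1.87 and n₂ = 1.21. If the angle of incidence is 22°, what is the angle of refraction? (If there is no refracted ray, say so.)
sin θ₂ = (n₁/n₂)·sin θ₁ = 0.5789 → θ₂ = 35.38°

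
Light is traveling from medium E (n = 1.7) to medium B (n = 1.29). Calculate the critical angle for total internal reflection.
θc = arcsin(n₂/n₁) = 49.36°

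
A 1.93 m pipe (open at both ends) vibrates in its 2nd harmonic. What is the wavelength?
λₙ = 2L/n = 1.93 m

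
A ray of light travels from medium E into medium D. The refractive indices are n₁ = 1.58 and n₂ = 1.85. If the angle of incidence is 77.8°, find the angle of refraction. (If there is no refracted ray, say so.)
sin θ₂ = (n₁/n₂)·sin θ₁ = 0.8348 → θ₂ = 56.59°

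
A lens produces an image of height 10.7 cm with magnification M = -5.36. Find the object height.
ho = |hi|/|M| = 1.996 cm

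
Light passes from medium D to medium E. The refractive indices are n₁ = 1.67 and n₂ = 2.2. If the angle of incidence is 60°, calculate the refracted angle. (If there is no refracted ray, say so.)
sin θ₂ = (n₁/n₂)·sin θ₁ = 0.6574 → θ₂ = 41.1°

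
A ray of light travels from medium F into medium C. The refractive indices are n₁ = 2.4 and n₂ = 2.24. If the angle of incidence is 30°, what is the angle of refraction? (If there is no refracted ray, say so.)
sin θ₂ = (n₁/n₂)·sin θ₁ = 0.5357 → θ₂ = 32.39°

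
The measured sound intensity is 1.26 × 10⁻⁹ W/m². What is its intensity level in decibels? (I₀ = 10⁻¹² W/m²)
β = 10·log₁₀(I/I₀) = 31 dB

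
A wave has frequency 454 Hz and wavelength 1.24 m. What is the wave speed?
v = fλ = 563 m/s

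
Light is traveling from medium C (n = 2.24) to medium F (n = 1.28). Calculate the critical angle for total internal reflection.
θc = arcsin(n₂/n₁) = 34.85°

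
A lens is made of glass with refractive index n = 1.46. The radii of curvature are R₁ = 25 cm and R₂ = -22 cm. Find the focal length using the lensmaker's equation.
1/f = (n − 1)(1/R₁ − 1/R₂) → f = 25.44 cm (converging lens)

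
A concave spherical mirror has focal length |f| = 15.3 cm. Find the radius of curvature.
R = 2|f| = 30.6 cm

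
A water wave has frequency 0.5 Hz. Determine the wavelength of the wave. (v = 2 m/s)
λ = v/f = 4 m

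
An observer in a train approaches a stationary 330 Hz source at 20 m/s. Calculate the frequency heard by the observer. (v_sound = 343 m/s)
f_obs = f·(v + v_o)/v = 349.2 Hz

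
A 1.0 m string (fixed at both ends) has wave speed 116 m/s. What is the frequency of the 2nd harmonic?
fₙ = nv/(2L) = 116 Hz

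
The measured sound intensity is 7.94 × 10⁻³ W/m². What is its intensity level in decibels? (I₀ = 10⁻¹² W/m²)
β = 10·log₁₀(I/I₀) = 99 dB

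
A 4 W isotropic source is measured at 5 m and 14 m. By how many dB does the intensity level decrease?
Δβ = 20·log₁₀(r₂/r₁) = 8.943 dB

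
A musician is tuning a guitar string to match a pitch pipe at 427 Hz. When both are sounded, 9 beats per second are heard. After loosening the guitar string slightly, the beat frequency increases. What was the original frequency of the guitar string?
418 Hz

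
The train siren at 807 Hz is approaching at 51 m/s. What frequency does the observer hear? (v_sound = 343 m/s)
f_obs = f·v/(v − v_s) = 947.9 Hz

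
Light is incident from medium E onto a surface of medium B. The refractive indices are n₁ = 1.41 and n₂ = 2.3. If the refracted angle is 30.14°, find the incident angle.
sin θ₁ = (n₂/n₁)·sin θ₂ → θ₁ = 54.99°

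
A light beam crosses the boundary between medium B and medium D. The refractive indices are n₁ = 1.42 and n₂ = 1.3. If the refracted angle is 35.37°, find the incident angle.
sin θ₁ = (n₂/n₁)·sin θ₂ → θ₁ = 32°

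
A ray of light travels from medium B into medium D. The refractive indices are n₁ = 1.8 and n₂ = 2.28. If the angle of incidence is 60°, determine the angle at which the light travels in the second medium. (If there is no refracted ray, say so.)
sin θ₂ = (n₁/n₂)·sin θ₁ = 0.6837 → θ₂ = 43.13°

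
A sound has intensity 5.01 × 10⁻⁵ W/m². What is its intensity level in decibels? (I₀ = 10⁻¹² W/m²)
β = 10·log₁₀(I/I₀) = 77 dB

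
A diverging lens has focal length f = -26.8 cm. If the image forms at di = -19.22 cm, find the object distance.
1/do = 1/f − 1/di → do = 67.95 cm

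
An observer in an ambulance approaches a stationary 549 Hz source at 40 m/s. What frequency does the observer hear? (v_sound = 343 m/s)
f_obs = f·(v + v_o)/v = 613 Hz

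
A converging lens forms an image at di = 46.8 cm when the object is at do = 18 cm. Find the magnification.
M = −di/do = -2.6 (inverted image)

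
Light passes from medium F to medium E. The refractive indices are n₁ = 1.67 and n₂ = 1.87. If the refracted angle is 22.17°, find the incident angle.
sin θ₁ = (n₂/n₁)·sin θ₂ → θ₁ = 25°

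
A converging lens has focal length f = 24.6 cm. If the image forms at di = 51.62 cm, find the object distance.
1/do = 1/f − 1/di → do = 47 cm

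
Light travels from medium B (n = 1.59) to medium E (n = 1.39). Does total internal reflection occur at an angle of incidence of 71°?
θc = arcsin(n₂/n₁) = 60.95°; 71° > θc, so yes — total internal reflection.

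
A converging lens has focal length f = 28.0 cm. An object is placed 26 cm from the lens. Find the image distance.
1/di = 1/f − 1/do → di = -364 cm (virtual image)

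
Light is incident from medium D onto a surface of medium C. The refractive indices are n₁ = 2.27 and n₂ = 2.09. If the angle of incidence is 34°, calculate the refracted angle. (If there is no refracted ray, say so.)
sin θ₂ = (n₁/n₂)·sin θ₁ = 0.6074 → θ₂ = 37.4°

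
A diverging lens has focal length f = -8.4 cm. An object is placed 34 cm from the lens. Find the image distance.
1/di = 1/f − 1/do → di = -6.736 cm (virtual image)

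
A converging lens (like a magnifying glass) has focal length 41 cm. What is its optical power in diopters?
P = 1/f = 2.439 D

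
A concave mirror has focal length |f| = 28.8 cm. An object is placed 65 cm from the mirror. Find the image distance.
f = +28.8 cm (concave); 1/di = 1/f − 1/do → di = 51.71 cm (real image, in front of mirror)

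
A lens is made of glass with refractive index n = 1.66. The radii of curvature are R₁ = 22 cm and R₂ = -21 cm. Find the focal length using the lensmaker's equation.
1/f = (n − 1)(1/R₁ − 1/R₂) → f = 16.28 cm (converging lens)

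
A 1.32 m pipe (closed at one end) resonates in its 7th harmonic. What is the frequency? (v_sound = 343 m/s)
fₙ = nv/(4L) = 454.7 Hz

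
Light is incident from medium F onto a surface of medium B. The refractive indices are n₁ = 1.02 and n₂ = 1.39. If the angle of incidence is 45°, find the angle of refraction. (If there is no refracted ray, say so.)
sin θ₂ = (n₁/n₂)·sin θ₁ = 0.5189 → θ₂ = 31.26°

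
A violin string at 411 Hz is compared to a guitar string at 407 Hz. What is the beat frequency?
4 Hz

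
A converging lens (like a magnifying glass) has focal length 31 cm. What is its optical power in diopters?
P = 1/f = 3.226 D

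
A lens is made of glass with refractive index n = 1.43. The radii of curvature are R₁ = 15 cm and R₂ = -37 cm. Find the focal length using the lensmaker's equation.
1/f = (n − 1)(1/R₁ − 1/R₂) → f = 24.82 cm (converging lens)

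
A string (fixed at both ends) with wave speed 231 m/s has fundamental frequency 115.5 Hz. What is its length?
L = v/(2f₁) = 1 m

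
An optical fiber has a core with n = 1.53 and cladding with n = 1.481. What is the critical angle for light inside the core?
θc = arcsin(n_cladding/n_core) = 75.46°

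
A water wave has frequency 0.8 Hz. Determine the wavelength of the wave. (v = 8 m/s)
λ = v/f = 10 m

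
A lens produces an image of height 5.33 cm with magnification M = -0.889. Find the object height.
ho = |hi|/|M| = 5.996 cm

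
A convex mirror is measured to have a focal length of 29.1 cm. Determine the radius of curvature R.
R = 2|f| = 58.2 cm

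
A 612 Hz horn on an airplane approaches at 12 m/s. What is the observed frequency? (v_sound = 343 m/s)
f_obs = f·v/(v − v_s) = 634.2 Hz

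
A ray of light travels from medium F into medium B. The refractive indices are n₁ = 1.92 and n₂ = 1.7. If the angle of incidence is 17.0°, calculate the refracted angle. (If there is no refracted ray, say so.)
sin θ₂ = (n₁/n₂)·sin θ₁ = 0.3302 → θ₂ = 19.28°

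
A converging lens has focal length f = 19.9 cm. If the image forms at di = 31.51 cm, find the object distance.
1/do = 1/f − 1/di → do = 54.01 cm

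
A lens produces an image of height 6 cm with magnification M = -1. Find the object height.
ho = |hi|/|M| = 6 cm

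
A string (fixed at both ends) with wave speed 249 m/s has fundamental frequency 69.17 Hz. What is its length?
L = v/(2f₁) = 1.8 m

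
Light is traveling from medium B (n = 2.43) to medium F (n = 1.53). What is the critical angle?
θc = arcsin(n₂/n₁) = 39.02°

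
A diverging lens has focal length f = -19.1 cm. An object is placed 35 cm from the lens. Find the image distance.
1/di = 1/f − 1/do → di = -12.36 cm (virtual image)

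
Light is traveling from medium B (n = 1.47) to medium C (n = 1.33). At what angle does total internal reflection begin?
θc = arcsin(n₂/n₁) = 64.79°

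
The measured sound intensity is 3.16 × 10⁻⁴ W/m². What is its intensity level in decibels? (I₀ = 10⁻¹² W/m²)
β = 10·log₁₀(I/I₀) = 85 dB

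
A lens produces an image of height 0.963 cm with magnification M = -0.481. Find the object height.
ho = |hi|/|M| = 2.002 cm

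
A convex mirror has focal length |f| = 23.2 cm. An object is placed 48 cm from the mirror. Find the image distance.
f = −23.2 cm (convex); 1/di = 1/f − 1/do → di = -15.64 cm (virtual image, behind mirror)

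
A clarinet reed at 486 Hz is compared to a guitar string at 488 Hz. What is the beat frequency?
2 Hz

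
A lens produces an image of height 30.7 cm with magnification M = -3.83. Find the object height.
ho = |hi|/|M| = 8.016 cm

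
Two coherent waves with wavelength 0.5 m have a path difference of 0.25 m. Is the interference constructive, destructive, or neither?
destructive — path difference = 0.5λ, an odd multiple of λ/2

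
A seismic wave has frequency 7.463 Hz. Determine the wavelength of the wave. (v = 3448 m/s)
λ = v/f = 462 m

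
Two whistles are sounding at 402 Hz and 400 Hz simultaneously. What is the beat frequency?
2 Hz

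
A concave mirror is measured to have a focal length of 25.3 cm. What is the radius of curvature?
R = 2|f| = 50.6 cm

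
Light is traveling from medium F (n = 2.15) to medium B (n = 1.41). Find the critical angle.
θc = arcsin(n₂/n₁) = 40.98°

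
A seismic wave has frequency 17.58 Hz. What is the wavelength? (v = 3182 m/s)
λ = v/f = 181 m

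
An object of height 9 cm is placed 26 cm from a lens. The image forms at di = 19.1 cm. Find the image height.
hi = (-di/do) × ho = -6.612 cm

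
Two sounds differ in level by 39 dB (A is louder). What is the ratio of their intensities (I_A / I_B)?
I_A/I_B = 10^(Δβ/10) = 7943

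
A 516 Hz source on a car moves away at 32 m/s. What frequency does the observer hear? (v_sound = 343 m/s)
f_obs = f·v/(v + v_s) = 472 Hz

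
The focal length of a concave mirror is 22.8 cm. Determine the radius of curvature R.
R = 2|f| = 45.6 cm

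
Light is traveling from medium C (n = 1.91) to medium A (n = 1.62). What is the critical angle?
θc = arcsin(n₂/n₁) = 58.01°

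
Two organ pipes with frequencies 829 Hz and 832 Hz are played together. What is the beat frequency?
3 Hz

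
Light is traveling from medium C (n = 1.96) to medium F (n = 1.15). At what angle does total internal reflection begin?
θc = arcsin(n₂/n₁) = 35.93°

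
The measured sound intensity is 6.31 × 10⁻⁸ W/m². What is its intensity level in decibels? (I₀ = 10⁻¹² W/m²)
β = 10·log₁₀(I/I₀) = 48 dB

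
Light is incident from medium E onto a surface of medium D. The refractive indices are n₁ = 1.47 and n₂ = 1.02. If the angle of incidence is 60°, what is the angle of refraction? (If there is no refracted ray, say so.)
sin θ₂ = (n₁/n₂)·sin θ₁ = 1.248 > 1, so there is no refracted ray — the light undergoes total internal reflection.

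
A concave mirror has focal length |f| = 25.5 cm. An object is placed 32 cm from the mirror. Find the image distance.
f = +25.5 cm (concave); 1/di = 1/f − 1/do → di = 125.5 cm (real image, in front of mirror)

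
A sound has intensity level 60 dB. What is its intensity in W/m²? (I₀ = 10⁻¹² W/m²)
I = I₀·10^(β/10) = 1.00 × 10⁻⁶ W/m²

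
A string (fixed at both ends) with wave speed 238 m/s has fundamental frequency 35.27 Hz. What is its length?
L = v/(2f₁) = 3.374 m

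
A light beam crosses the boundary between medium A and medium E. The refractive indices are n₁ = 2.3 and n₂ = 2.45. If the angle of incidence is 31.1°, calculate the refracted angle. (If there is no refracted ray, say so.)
sin θ₂ = (n₁/n₂)·sin θ₁ = 0.4849 → θ₂ = 29.01°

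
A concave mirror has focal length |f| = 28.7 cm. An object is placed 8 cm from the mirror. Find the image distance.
f = +28.7 cm (concave); 1/di = 1/f − 1/do → di = -11.09 cm (virtual image, behind mirror)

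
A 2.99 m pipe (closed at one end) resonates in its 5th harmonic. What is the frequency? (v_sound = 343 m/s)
fₙ = nv/(4L) = 143.4 Hz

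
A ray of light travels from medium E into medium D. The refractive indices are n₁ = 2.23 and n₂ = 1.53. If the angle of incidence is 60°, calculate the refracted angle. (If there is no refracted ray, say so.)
sin θ₂ = (n₁/n₂)·sin θ₁ = 1.262 > 1, so there is no refracted ray — the light undergoes total internal reflection.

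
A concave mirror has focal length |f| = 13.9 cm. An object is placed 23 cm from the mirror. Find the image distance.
f = +13.9 cm (concave); 1/di = 1/f − 1/do → di = 35.13 cm (real image, in front of mirror)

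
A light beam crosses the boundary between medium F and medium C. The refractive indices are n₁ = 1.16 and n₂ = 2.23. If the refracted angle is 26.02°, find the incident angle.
sin θ₁ = (n₂/n₁)·sin θ₂ → θ₁ = 57.49°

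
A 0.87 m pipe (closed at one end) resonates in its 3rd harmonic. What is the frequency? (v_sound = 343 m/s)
fₙ = nv/(4L) = 295.7 Hz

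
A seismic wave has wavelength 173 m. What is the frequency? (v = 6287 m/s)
f = v/λ = 36.34 Hz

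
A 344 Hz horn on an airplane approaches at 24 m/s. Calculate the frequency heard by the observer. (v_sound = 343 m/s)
f_obs = f·v/(v − v_s) = 369.9 Hz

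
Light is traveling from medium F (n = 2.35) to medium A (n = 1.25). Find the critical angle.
θc = arcsin(n₂/n₁) = 32.13°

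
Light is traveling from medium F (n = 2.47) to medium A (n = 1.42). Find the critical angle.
θc = arcsin(n₂/n₁) = 35.09°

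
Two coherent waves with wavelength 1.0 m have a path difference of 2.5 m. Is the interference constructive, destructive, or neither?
destructive — path difference = 2.5λ, an odd multiple of λ/2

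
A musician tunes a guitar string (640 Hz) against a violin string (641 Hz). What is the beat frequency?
1 Hz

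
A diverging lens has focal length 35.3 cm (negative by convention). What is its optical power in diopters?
P = 1/f = -2.833 D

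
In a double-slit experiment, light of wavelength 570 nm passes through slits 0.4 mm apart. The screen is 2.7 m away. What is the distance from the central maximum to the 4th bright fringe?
y = mλL/d = 15.39 mm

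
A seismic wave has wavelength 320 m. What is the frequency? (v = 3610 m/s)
f = v/λ = 11.28 Hz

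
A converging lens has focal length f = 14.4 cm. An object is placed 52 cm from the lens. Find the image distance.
1/di = 1/f − 1/do → di = 19.91 cm (real image)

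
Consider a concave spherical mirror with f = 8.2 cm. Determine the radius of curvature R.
R = 2|f| = 16.4 cm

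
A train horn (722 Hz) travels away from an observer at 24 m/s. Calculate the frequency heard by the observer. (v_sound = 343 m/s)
f_obs = f·v/(v + v_s) = 674.8 Hz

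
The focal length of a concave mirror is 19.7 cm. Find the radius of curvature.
R = 2|f| = 39.4 cm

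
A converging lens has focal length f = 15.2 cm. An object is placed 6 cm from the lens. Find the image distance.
1/di = 1/f − 1/do → di = -9.913 cm (virtual image)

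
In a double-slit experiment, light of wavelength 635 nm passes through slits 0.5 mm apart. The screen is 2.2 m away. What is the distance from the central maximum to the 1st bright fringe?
y = mλL/d = 2.794 mm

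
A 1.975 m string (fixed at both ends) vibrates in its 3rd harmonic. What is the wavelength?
λₙ = 2L/n = 1.317 m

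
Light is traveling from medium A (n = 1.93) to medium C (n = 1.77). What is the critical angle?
θc = arcsin(n₂/n₁) = 66.51°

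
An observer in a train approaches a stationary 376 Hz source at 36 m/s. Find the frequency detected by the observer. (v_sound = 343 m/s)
f_obs = f·(v + v_o)/v = 415.5 Hz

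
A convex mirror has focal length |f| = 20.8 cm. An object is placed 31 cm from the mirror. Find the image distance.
f = −20.8 cm (convex); 1/di = 1/f − 1/do → di = -12.45 cm (virtual image, behind mirror)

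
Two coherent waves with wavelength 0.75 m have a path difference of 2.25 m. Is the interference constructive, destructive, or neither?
constructive — path difference = 3λ, a whole number of wavelengths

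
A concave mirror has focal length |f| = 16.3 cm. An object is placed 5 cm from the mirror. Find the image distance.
f = +16.3 cm (concave); 1/di = 1/f − 1/do → di = -7.212 cm (virtual image, behind mirror)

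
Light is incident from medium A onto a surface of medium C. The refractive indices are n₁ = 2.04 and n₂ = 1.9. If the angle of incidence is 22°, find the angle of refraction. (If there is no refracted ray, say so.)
sin θ₂ = (n₁/n₂)·sin θ₁ = 0.4022 → θ₂ = 23.72°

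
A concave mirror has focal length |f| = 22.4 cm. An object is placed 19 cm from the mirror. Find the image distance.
f = +22.4 cm (concave); 1/di = 1/f − 1/do → di = -125.2 cm (virtual image, behind mirror)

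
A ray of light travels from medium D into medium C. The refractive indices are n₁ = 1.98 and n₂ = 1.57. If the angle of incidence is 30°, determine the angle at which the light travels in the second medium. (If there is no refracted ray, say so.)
sin θ₂ = (n₁/n₂)·sin θ₁ = 0.6306 → θ₂ = 39.09°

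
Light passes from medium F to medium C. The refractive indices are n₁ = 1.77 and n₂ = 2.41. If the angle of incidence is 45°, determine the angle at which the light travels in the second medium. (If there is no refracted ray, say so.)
sin θ₂ = (n₁/n₂)·sin θ₁ = 0.5193 → θ₂ = 31.29°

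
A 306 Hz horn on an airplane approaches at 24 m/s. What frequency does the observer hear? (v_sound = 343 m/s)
f_obs = f·v/(v − v_s) = 329 Hz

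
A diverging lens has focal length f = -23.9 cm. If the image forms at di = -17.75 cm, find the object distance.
1/do = 1/f − 1/di → do = 68.98 cm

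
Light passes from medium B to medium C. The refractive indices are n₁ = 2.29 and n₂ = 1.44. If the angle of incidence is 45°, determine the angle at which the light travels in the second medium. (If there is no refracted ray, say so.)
sin θ₂ = (n₁/n₂)·sin θ₁ = 1.124 > 1, so there is no refracted ray — the light undergoes total internal reflection.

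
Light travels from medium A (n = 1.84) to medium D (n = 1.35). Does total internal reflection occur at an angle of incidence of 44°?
θc = arcsin(n₂/n₁) = 47.2°; 44° < θc, so no — the ray refracts.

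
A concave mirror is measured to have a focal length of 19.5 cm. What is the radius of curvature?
R = 2|f| = 39 cm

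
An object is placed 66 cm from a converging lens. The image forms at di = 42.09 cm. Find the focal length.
1/f = 1/do + 1/di → f = 25.7 cm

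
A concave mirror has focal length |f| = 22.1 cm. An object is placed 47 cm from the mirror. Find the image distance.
f = +22.1 cm (concave); 1/di = 1/f − 1/do → di = 41.71 cm (real image, in front of mirror)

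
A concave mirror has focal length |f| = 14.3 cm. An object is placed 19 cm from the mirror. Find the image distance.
f = +14.3 cm (concave); 1/di = 1/f − 1/do → di = 57.81 cm (real image, in front of mirror)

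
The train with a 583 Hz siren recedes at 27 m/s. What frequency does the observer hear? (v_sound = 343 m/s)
f_obs = f·v/(v + v_s) = 540.5 Hz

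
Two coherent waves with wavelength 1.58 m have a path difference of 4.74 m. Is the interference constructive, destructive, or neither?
constructive — path difference = 3λ, a whole number of wavelengths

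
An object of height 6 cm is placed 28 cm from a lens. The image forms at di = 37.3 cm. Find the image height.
hi = (-di/do) × ho = -7.993 cm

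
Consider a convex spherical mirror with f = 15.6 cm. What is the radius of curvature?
R = 2|f| = 31.2 cm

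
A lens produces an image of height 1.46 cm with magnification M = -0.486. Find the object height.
ho = |hi|/|M| = 3.004 cm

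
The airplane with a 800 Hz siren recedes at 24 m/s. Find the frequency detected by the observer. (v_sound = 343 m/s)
f_obs = f·v/(v + v_s) = 747.7 Hz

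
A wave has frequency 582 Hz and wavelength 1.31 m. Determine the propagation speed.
v = fλ = 762.4 m/s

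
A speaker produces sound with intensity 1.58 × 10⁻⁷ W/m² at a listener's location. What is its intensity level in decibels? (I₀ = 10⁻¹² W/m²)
β = 10·log₁₀(I/I₀) = 51.99 dB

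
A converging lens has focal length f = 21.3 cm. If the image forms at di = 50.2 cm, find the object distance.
1/do = 1/f − 1/di → do = 37 cm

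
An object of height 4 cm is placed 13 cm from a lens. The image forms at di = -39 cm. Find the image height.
hi = (-di/do) × ho = 12 cm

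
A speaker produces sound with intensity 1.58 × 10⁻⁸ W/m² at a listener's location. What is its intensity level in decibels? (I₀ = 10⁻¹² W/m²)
β = 10·log₁₀(I/I₀) = 41.99 dB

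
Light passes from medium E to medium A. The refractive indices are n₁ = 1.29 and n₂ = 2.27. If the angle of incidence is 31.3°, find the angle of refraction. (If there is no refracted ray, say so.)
sin θ₂ = (n₁/n₂)·sin θ₁ = 0.2952 → θ₂ = 17.17°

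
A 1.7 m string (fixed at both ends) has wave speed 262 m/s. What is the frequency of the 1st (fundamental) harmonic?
fₙ = nv/(2L) = 77.06 Hz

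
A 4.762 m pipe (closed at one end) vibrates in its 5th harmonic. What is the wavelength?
λₙ = 4L/n = 3.81 m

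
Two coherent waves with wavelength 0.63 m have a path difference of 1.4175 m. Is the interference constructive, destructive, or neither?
neither (partial) — path difference = 2.25λ, neither a whole number of wavelengths nor an odd multiple of λ/2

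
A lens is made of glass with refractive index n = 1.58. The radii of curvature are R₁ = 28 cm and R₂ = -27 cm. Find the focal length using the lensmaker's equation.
1/f = (n − 1)(1/R₁ − 1/R₂) → f = 23.7 cm (converging lens)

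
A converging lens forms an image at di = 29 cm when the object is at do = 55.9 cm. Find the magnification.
M = −di/do = -0.5188 (inverted image)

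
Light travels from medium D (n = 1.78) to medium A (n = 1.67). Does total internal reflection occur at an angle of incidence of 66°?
θc = arcsin(n₂/n₁) = 69.75°; 66° < θc, so no — the ray refracts.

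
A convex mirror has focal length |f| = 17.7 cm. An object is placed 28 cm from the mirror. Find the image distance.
f = −17.7 cm (convex); 1/di = 1/f − 1/do → di = -10.84 cm (virtual image, behind mirror)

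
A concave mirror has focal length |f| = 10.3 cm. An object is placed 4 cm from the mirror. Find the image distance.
f = +10.3 cm (concave); 1/di = 1/f − 1/do → di = -6.54 cm (virtual image, behind mirror)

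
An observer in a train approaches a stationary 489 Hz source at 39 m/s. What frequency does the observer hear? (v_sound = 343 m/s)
f_obs = f·(v + v_o)/v = 544.6 Hz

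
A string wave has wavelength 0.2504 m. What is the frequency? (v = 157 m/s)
f = v/λ = 627 Hz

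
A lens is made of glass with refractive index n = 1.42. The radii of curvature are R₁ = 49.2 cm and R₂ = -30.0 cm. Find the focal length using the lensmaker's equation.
1/f = (n − 1)(1/R₁ − 1/R₂) → f = 44.37 cm (converging lens)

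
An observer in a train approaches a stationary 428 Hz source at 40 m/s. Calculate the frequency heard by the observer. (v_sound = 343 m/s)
f_obs = f·(v + v_o)/v = 477.9 Hz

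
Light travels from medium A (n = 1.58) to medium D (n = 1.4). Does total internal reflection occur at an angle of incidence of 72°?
θc = arcsin(n₂/n₁) = 62.38°; 72° > θc, so yes — total internal reflection.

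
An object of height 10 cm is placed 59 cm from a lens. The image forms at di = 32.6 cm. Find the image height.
hi = (-di/do) × ho = -5.525 cm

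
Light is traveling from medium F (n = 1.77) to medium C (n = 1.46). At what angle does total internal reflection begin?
θc = arcsin(n₂/n₁) = 55.57°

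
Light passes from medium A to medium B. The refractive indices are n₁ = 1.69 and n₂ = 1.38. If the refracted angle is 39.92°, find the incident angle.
sin θ₁ = (n₂/n₁)·sin θ₂ → θ₁ = 31.6°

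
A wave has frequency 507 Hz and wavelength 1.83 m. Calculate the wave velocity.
v = fλ = 927.8 m/s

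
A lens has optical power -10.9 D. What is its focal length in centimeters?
f = 1/P = -9.174 cm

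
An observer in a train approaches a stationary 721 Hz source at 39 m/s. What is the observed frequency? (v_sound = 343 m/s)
f_obs = f·(v + v_o)/v = 803 Hz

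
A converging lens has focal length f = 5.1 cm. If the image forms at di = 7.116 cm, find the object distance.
1/do = 1/f − 1/di → do = 18 cm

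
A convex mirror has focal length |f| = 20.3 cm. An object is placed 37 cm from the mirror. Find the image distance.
f = −20.3 cm (convex); 1/di = 1/f − 1/do → di = -13.11 cm (virtual image, behind mirror)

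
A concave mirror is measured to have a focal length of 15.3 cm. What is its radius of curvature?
R = 2|f| = 30.6 cm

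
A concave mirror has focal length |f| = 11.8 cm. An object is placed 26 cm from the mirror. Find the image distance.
f = +11.8 cm (concave); 1/di = 1/f − 1/do → di = 21.61 cm (real image, in front of mirror)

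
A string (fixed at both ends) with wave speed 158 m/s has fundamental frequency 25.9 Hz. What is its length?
L = v/(2f₁) = 3.05 m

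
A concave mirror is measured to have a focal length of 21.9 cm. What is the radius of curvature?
R = 2|f| = 43.8 cm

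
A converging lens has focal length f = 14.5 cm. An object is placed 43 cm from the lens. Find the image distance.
1/di = 1/f − 1/do → di = 21.88 cm (real image)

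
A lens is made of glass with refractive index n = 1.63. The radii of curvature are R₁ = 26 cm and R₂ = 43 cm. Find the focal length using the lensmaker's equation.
1/f = (n − 1)(1/R₁ − 1/R₂) → f = 104.4 cm (converging lens)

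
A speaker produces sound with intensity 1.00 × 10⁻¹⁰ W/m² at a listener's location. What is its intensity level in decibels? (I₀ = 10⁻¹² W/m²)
β = 10·log₁₀(I/I₀) = 20 dB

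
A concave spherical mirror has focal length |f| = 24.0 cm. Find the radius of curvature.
R = 2|f| = 48 cm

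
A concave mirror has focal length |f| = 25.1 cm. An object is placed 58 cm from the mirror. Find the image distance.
f = +25.1 cm (concave); 1/di = 1/f − 1/do → di = 44.25 cm (real image, in front of mirror)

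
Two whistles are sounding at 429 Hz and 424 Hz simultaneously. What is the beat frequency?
5 Hz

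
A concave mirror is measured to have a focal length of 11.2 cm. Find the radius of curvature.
R = 2|f| = 22.4 cm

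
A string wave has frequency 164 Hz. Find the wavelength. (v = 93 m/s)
λ = v/f = 0.5671 m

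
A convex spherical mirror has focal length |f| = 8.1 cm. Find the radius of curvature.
R = 2|f| = 16.2 cm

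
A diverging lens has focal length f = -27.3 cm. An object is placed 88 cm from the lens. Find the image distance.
1/di = 1/f − 1/do → di = -20.84 cm (virtual image)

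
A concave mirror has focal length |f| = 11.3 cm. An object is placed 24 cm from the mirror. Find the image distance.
f = +11.3 cm (concave); 1/di = 1/f − 1/do → di = 21.35 cm (real image, in front of mirror)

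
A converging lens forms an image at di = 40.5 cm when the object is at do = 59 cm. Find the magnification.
M = −di/do = -0.6864 (inverted image)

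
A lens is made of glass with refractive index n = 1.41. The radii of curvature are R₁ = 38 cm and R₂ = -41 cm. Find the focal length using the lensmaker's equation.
1/f = (n − 1)(1/R₁ − 1/R₂) → f = 48.1 cm (converging lens)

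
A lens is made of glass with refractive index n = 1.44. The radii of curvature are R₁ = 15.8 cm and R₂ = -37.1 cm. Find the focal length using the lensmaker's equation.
1/f = (n − 1)(1/R₁ − 1/R₂) → f = 25.18 cm (converging lens)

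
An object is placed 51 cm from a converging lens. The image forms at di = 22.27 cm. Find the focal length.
1/f = 1/do + 1/di → f = 15.5 cm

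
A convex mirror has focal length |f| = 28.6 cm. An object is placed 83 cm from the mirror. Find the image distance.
f = −28.6 cm (convex); 1/di = 1/f − 1/do → di = -21.27 cm (virtual image, behind mirror)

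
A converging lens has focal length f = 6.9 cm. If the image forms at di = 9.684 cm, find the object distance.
1/do = 1/f − 1/di → do = 24 cm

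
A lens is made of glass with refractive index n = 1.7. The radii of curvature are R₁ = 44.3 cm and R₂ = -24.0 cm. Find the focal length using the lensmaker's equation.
1/f = (n − 1)(1/R₁ − 1/R₂) → f = 22.24 cm (converging lens)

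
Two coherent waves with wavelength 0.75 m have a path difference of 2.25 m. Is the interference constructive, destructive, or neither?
constructive — path difference = 3λ, a whole number of wavelengths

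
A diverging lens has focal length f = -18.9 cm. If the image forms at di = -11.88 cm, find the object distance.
1/do = 1/f − 1/di → do = 31.98 cm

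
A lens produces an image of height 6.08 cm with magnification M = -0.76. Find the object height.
ho = |hi|/|M| = 8 cm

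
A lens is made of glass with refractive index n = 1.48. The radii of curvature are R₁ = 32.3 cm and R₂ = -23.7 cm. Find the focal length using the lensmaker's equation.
1/f = (n − 1)(1/R₁ − 1/R₂) → f = 28.48 cm (converging lens)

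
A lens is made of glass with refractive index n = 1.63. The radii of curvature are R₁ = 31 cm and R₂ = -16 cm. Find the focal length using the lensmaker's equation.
1/f = (n − 1)(1/R₁ − 1/R₂) → f = 16.75 cm (converging lens)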